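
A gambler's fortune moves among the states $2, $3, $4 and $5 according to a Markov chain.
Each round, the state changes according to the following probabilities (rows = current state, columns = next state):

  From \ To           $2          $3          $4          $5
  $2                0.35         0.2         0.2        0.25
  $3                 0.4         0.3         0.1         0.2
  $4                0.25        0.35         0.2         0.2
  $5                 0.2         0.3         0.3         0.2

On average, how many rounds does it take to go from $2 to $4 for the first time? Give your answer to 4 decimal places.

5.0532

Let t(s) be the expected number of rounds to first reach $4 from state s, with t($4) = 0. Conditioning on the first round:
t($2) = 1 + 0.35·t($2) + 0.2·t($3) + 0.25·t($5)
t($3) = 1 + 0.4·t($2) + 0.3·t($3) + 0.2·t($5)
t($5) = 1 + 0.2·t($2) + 0.3·t($3) + 0.2·t($5)
Solving: t($2) = 5.0532, t($3) = 5.6383, t($5) = 4.6277.
Expected rounds from $2 to $4: 5.0532.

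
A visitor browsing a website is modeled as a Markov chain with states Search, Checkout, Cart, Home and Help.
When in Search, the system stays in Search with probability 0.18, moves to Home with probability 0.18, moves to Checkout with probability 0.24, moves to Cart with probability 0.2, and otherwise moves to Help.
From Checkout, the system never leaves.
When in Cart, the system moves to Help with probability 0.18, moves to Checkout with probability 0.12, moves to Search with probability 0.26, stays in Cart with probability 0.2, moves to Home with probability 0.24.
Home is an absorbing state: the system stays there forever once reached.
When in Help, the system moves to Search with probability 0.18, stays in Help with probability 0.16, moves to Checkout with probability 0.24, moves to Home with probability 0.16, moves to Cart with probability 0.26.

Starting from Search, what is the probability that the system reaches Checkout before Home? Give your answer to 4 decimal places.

0.5319

Let h(s) be the probability of absorption at Checkout starting from transient state s. Then h(Checkout) = 1 and h(Home) = 0. By first-step analysis:
h(Search) = 0.18·h(Search) + 0.24·1 + 0.2·h(Cart) + 0.18·0 + 0.2·h(Help)
h(Cart) = 0.26·h(Search) + 0.12·1 + 0.2·h(Cart) + 0.24·0 + 0.18·h(Help)
h(Help) = 0.18·h(Search) + 0.24·1 + 0.26·h(Cart) + 0.16·0 + 0.16·h(Help)
Solving: h(Search) = 0.5319, h(Cart) = 0.4437, h(Help) = 0.5370.
Starting from Search, the probability is 0.5319.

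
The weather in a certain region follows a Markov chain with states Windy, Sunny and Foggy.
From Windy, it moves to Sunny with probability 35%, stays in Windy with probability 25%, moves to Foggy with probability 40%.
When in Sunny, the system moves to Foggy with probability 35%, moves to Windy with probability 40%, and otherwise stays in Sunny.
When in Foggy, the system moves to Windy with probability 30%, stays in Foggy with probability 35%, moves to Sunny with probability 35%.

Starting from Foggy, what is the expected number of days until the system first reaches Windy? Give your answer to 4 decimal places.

Let t(s) be the expected number of days to first reach Windy from state s, with t(Windy) = 0. Conditioning on the first day:
t(Sunny) = 1 + 0.25·t(Sunny) + 0.35·t(Foggy)
t(Foggy) = 1 + 0.35·t(Sunny) + 0.35·t(Foggy)
Solving: t(Sunny) = 2.7397, t(Foggy) = 3.0137.
Expected days from Foggy to Windy: 3.0137.

3.0137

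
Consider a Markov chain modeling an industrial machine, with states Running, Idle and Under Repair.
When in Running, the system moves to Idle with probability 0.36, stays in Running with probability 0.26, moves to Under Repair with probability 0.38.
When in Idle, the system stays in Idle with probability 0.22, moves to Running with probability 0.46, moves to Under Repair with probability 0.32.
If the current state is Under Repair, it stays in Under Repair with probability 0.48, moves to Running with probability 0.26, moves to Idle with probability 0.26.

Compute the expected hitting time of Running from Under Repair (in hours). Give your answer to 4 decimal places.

Let t(s) be the expected number of hours to first reach Running from state s, with t(Running) = 0. Conditioning on the first hour:
t(Idle) = 1 + 0.22·t(Idle) + 0.32·t(Under Repair)
t(Under Repair) = 1 + 0.26·t(Idle) + 0.48·t(Under Repair)
Solving: t(Idle) = 2.6055, t(Under Repair) = 3.2258.
Expected hours from Under Repair to Running: 3.2258.

3.2258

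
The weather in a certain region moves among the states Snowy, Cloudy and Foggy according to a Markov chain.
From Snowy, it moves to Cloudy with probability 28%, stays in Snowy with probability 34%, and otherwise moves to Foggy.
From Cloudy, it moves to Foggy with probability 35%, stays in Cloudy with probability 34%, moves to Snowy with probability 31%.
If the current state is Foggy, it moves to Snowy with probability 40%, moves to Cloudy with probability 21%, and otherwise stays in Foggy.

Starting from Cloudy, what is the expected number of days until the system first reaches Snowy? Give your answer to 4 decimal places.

2.9170

Let t(s) be the expected number of days to first reach Snowy from state s, with t(Snowy) = 0. Conditioning on the first day:
t(Cloudy) = 1 + 0.34·t(Cloudy) + 0.35·t(Foggy)
t(Foggy) = 1 + 0.21·t(Cloudy) + 0.39·t(Foggy)
Solving: t(Cloudy) = 2.9170, t(Foggy) = 2.6436.
Expected days from Cloudy to Snowy: 2.9170.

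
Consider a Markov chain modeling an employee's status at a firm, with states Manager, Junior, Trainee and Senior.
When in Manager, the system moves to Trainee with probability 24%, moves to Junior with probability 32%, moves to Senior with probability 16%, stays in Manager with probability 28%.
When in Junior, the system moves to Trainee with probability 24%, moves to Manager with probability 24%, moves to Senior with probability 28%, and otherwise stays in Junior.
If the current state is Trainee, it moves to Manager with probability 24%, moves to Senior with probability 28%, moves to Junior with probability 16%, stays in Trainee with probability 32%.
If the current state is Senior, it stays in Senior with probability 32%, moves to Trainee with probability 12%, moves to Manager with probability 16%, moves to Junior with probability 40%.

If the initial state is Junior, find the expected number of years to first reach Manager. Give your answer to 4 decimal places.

4.6154

Let t(s) be the expected number of years to first reach Manager from state s, with t(Manager) = 0. Conditioning on the first year:
t(Junior) = 1 + 0.24·t(Junior) + 0.24·t(Trainee) + 0.28·t(Senior)
t(Trainee) = 1 + 0.16·t(Junior) + 0.32·t(Trainee) + 0.28·t(Senior)
t(Senior) = 1 + 0.4·t(Junior) + 0.12·t(Trainee) + 0.32·t(Senior)
Solving: t(Junior) = 4.6154, t(Trainee) = 4.6154, t(Senior) = 5.0000.
Expected years from Junior to Manager: 4.6154.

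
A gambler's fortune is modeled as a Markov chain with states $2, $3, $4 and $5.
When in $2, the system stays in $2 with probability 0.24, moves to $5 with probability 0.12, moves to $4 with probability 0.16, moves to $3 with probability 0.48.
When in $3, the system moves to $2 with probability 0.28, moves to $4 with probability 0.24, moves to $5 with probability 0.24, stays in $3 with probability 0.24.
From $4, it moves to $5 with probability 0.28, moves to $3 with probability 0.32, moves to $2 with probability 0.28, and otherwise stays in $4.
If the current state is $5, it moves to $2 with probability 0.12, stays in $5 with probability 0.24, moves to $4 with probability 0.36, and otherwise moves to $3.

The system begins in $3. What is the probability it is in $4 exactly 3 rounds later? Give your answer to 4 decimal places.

0.2214

Propagate the distribution vector 3 rounds from $3.
After 0 rounds: (0.0000, 1.0000, 0.0000, 0.0000)
After 1 round: (0.2800, 0.2400, 0.2400, 0.2400)
After 2 rounds: (0.2304, 0.3360, 0.2176, 0.2160)
After 3 rounds: (0.2362, 0.3213, 0.2214, 0.2211)
P(in $4 after 3 rounds) = 0.2214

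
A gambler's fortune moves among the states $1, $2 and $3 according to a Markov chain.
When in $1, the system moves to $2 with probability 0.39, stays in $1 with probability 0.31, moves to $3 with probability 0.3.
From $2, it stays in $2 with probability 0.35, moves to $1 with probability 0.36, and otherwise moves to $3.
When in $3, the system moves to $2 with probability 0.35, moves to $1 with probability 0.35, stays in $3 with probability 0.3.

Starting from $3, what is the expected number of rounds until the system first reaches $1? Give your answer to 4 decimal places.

2.8289

Let t(s) be the expected number of rounds to first reach $1 from state s, with t($1) = 0. Conditioning on the first round:
t($2) = 1 + 0.35·t($2) + 0.29·t($3)
t($3) = 1 + 0.35·t($2) + 0.3·t($3)
Solving: t($2) = 2.8006, t($3) = 2.8289.
Expected rounds from $3 to $1: 2.8289.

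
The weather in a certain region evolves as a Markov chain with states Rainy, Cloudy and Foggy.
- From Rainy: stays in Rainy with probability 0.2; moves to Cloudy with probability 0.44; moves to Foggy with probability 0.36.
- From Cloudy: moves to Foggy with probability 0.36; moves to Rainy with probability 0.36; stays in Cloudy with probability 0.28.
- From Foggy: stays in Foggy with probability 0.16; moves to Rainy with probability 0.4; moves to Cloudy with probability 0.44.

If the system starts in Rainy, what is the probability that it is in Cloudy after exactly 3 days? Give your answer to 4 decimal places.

0.3809

Propagate the distribution vector 3 days from Rainy.
After 0 days: (1.0000, 0.0000, 0.0000)
After 1 day: (0.2000, 0.4400, 0.3600)
After 2 days: (0.3424, 0.3696, 0.2880)
After 3 days: (0.3167, 0.3809, 0.3024)
P(in Cloudy after 3 days) = 0.3809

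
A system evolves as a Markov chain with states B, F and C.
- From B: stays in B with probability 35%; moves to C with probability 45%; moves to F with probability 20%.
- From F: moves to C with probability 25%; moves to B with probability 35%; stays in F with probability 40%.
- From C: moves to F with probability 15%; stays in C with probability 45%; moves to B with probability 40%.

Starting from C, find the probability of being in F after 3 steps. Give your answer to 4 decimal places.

Propagate the distribution vector 3 steps from C.
After 0 steps: (0.0000, 0.0000, 1.0000)
After 1 step: (0.4000, 0.1500, 0.4500)
After 2 steps: (0.3725, 0.2075, 0.4200)
After 3 steps: (0.3710, 0.2205, 0.4085)
P(in F after 3 steps) = 0.2205

0.2205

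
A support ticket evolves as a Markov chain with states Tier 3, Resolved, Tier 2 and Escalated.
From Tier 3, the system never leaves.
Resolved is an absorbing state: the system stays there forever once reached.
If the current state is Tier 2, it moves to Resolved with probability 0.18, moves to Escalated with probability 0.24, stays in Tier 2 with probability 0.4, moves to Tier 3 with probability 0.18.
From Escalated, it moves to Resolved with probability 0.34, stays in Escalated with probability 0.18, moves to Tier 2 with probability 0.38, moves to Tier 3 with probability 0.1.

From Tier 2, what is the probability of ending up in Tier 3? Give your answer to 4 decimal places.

Let h(s) be the probability of absorption at Tier 3 starting from transient state s. Then h(Tier 3) = 1 and h(Resolved) = 0. By first-step analysis:
h(Tier 2) = 0.18·1 + 0.18·0 + 0.4·h(Tier 2) + 0.24·h(Escalated)
h(Escalated) = 0.1·1 + 0.34·0 + 0.38·h(Tier 2) + 0.18·h(Escalated)
Solving: h(Tier 2) = 0.4281, h(Escalated) = 0.3204.
Starting from Tier 2, the probability is 0.4281.

0.4281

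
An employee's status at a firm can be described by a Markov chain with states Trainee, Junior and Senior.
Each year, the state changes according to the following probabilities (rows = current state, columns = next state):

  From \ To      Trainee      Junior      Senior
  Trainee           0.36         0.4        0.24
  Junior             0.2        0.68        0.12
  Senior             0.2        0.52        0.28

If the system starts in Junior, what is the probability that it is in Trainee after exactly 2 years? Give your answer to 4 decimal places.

Sum over the intermediate state after 1 year:
P = P(Junior→Trainee)·P(Trainee→Trainee) + P(Junior→Junior)·P(Junior→Trainee) + P(Junior→Senior)·P(Senior→Trainee)
  = 0.2×0.36 + 0.68×0.2 + 0.12×0.2
  = 0.0720 + 0.1360 + 0.0240 = 0.2320

0.2320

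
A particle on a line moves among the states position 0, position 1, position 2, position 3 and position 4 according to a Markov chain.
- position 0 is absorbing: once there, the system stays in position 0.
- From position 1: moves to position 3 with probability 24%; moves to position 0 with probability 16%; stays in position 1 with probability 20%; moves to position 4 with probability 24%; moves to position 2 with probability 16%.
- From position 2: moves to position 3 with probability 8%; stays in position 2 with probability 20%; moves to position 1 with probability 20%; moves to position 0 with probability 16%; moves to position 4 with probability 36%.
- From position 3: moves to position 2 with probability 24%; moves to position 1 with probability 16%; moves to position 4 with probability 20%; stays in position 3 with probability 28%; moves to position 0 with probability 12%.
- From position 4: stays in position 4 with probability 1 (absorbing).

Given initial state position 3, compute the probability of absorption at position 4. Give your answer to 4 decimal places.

0.6405

Let h(s) be the probability of absorption at position 4 starting from transient state s. Then h(position 4) = 1 and h(position 0) = 0. By first-step analysis:
h(position 1) = 0.16·0 + 0.2·h(position 1) + 0.16·h(position 2) + 0.24·h(position 3) + 0.24·1
h(position 2) = 0.16·0 + 0.2·h(position 1) + 0.2·h(position 2) + 0.08·h(position 3) + 0.36·1
h(position 3) = 0.12·0 + 0.16·h(position 1) + 0.24·h(position 2) + 0.28·h(position 3) + 0.2·1
Solving: h(position 1) = 0.6263, h(position 2) = 0.6706, h(position 3) = 0.6405.
Starting from position 3, the probability is 0.6405.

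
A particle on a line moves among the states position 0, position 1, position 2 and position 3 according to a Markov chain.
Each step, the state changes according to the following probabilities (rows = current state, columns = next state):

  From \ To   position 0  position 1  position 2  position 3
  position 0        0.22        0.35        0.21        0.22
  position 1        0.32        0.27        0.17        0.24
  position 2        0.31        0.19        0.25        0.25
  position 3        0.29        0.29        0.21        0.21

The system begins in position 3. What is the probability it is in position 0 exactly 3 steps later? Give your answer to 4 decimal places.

0.2828

Propagate the distribution vector 3 steps from position 3.
After 0 steps: (0.0000, 0.0000, 0.0000, 1.0000)
After 1 step: (0.2900, 0.2900, 0.2100, 0.2100)
After 2 steps: (0.2826, 0.2806, 0.2068, 0.2300)
After 3 steps: (0.2828, 0.2807, 0.2070, 0.2295)
P(in position 0 after 3 steps) = 0.2828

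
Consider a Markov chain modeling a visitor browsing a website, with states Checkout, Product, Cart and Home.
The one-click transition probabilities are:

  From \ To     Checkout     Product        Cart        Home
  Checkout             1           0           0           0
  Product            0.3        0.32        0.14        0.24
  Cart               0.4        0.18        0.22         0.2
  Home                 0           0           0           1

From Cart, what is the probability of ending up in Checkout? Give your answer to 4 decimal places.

Let h(s) be the probability of absorption at Checkout starting from transient state s. Then h(Checkout) = 1 and h(Home) = 0. By first-step analysis:
h(Product) = 0.3·1 + 0.32·h(Product) + 0.14·h(Cart) + 0.24·0
h(Cart) = 0.4·1 + 0.18·h(Product) + 0.22·h(Cart) + 0.2·0
Solving: h(Product) = 0.5740, h(Cart) = 0.6453.
Starting from Cart, the probability is 0.6453.

0.6453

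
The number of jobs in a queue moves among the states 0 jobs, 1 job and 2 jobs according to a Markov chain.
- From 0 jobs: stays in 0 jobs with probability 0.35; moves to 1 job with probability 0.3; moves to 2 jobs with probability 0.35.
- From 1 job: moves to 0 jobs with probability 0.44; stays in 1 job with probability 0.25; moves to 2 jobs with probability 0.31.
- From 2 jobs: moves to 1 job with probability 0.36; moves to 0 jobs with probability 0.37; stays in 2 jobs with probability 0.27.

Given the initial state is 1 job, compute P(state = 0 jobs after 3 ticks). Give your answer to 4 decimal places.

0.3839

Propagate the distribution vector 3 ticks from 1 job.
After 0 ticks: (0.0000, 1.0000, 0.0000)
After 1 tick: (0.4400, 0.2500, 0.3100)
After 2 ticks: (0.3787, 0.3061, 0.3152)
After 3 ticks: (0.3839, 0.3036, 0.3125)
P(in 0 jobs after 3 ticks) = 0.3839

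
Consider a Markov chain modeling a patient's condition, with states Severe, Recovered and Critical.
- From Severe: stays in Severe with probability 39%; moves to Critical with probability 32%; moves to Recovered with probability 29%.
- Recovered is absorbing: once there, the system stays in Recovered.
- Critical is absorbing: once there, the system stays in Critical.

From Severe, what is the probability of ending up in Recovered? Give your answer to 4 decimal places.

0.4754

Let h(s) be the probability of absorption at Recovered starting from transient state s. Then h(Recovered) = 1 and h(Critical) = 0. By first-step analysis:
h(Severe) = 0.39·h(Severe) + 0.29·1 + 0.32·0
Solving: h(Severe) = 0.4754.
Starting from Severe, the probability is 0.4754.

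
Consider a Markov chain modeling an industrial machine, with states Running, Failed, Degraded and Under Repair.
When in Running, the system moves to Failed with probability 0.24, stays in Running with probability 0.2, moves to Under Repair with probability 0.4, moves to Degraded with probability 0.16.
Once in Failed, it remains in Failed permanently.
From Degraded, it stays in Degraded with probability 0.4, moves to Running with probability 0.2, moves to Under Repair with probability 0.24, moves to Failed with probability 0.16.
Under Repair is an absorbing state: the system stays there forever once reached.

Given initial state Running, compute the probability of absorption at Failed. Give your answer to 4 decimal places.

0.3786

Let h(s) be the probability of absorption at Failed starting from transient state s. Then h(Failed) = 1 and h(Under Repair) = 0. By first-step analysis:
h(Running) = 0.2·h(Running) + 0.24·1 + 0.16·h(Degraded) + 0.4·0
h(Degraded) = 0.2·h(Running) + 0.16·1 + 0.4·h(Degraded) + 0.24·0
Solving: h(Running) = 0.3786, h(Degraded) = 0.3929.
Starting from Running, the probability is 0.3786.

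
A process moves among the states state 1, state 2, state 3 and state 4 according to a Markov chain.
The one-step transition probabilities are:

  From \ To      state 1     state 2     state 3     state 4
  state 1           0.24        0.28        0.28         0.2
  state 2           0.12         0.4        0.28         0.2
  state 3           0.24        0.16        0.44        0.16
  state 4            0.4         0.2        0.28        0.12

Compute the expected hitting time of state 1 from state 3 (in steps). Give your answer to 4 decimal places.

4.1723

Let t(s) be the expected number of steps to first reach state 1 from state s, with t(state 1) = 0. Conditioning on the first step:
t(state 2) = 1 + 0.4·t(state 2) + 0.28·t(state 3) + 0.2·t(state 4)
t(state 3) = 1 + 0.16·t(state 2) + 0.44·t(state 3) + 0.16·t(state 4)
t(state 4) = 1 + 0.2·t(state 2) + 0.28·t(state 3) + 0.12·t(state 4)
Solving: t(state 2) = 4.7986, t(state 3) = 4.1723, t(state 4) = 3.5545.
Expected steps from state 3 to state 1: 4.1723.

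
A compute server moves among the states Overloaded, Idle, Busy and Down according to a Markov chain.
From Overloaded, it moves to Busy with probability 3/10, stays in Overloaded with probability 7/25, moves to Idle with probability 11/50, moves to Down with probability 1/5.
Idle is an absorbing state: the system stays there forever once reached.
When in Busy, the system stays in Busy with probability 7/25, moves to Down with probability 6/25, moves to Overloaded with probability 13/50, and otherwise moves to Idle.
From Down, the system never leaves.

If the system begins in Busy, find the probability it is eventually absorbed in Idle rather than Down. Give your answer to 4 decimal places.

0.4896

Let h(s) be the probability of absorption at Idle starting from transient state s. Then h(Idle) = 1 and h(Down) = 0. By first-step analysis:
h(Overloaded) = 0.28·h(Overloaded) + 0.22·1 + 0.3·h(Busy) + 0.2·0
h(Busy) = 0.26·h(Overloaded) + 0.22·1 + 0.28·h(Busy) + 0.24·0
Solving: h(Overloaded) = 0.5095, h(Busy) = 0.4896.
Starting from Busy, the probability is 0.4896.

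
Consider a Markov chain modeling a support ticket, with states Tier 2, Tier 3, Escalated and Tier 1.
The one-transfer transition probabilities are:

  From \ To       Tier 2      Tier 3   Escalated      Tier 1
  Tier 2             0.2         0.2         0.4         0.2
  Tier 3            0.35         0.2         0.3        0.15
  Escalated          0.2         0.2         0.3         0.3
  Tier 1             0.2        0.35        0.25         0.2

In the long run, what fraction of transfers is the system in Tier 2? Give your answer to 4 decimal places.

Let the stationary distribution be π with π = πP and π_1 + π_2 + π_3 + π_4 = 1.
π_1 = 0.2·π_1 + 0.35·π_2 + 0.2·π_3 + 0.2·π_4
π_2 = 0.2·π_1 + 0.2·π_2 + 0.2·π_3 + 0.35·π_4
π_3 = 0.4·π_1 + 0.3·π_2 + 0.3·π_3 + 0.25·π_4
Solving with the normalization constraint gives π = (0.2349, 0.2329, 0.3125, 0.2196).
So the stationary probability of Tier 2 is 0.2349.

0.2349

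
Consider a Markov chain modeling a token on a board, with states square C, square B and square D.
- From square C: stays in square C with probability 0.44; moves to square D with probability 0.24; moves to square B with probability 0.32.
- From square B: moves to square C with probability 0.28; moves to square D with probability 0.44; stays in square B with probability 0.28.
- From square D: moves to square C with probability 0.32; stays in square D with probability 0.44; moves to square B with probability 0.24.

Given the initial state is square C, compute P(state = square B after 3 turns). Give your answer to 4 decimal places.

Propagate the distribution vector 3 turns from square C.
After 0 turns: (1.0000, 0.0000, 0.0000)
After 1 turn: (0.4400, 0.3200, 0.2400)
After 2 turns: (0.3600, 0.2880, 0.3520)
After 3 turns: (0.3517, 0.2803, 0.3680)
P(in square B after 3 turns) = 0.2803

0.2803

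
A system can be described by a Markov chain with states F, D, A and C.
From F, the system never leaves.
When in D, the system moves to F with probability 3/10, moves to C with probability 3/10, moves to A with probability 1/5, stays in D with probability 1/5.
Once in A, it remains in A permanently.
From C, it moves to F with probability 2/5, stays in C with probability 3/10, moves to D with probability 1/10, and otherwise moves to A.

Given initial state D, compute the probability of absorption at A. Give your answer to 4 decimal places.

0.3774

Let h(s) be the probability of absorption at A starting from transient state s. Then h(A) = 1 and h(F) = 0. By first-step analysis:
h(D) = 0.3·0 + 0.2·h(D) + 0.2·1 + 0.3·h(C)
h(C) = 0.4·0 + 0.1·h(D) + 0.2·1 + 0.3·h(C)
Solving: h(D) = 0.3774, h(C) = 0.3396.
Starting from D, the probability is 0.3774.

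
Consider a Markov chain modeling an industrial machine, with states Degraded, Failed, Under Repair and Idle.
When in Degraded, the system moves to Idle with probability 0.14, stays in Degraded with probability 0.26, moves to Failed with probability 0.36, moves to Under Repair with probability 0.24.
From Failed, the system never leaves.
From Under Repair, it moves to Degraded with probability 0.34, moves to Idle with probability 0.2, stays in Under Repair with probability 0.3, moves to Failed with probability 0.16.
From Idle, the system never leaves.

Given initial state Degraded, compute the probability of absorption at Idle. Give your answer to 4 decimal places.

Let h(s) be the probability of absorption at Idle starting from transient state s. Then h(Idle) = 1 and h(Failed) = 0. By first-step analysis:
h(Degraded) = 0.26·h(Degraded) + 0.36·0 + 0.24·h(Under Repair) + 0.14·1
h(Under Repair) = 0.34·h(Degraded) + 0.16·0 + 0.3·h(Under Repair) + 0.2·1
Solving: h(Degraded) = 0.3346, h(Under Repair) = 0.4482.
Starting from Degraded, the probability is 0.3346.

0.3346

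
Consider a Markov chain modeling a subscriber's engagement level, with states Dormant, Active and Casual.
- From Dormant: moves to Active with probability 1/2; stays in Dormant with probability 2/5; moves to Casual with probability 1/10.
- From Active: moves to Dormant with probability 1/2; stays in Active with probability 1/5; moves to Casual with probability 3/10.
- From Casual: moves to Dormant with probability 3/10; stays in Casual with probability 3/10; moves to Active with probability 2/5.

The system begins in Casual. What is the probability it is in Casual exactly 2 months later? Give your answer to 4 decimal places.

Sum over the intermediate state after 1 month:
P = P(Casual→Dormant)·P(Dormant→Casual) + P(Casual→Active)·P(Active→Casual) + P(Casual→Casual)·P(Casual→Casual)
  = 0.3×0.1 + 0.4×0.3 + 0.3×0.3
  = 0.0300 + 0.1200 + 0.0900 = 0.2400

0.2400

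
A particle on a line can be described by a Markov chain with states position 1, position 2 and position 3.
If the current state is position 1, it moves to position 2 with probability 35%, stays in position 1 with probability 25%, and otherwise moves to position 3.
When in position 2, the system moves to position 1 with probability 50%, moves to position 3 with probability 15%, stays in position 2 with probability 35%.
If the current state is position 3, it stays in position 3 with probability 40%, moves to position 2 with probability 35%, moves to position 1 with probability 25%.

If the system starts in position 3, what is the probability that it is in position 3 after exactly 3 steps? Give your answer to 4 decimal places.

0.3125

Propagate the distribution vector 3 steps from position 3.
After 0 steps: (0.0000, 0.0000, 1.0000)
After 1 step: (0.2500, 0.3500, 0.4000)
After 2 steps: (0.3375, 0.3500, 0.3125)
After 3 steps: (0.3375, 0.3500, 0.3125)
P(in position 3 after 3 steps) = 0.3125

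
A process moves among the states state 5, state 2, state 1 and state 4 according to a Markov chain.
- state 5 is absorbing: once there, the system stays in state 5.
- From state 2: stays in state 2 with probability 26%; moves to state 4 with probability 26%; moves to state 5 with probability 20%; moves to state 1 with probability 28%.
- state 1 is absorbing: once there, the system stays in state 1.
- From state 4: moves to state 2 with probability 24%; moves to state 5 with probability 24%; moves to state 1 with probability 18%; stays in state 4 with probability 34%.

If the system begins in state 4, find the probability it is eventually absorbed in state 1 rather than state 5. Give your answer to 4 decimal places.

0.4704

Let h(s) be the probability of absorption at state 1 starting from transient state s. Then h(state 1) = 1 and h(state 5) = 0. By first-step analysis:
h(state 2) = 0.2·0 + 0.26·h(state 2) + 0.28·1 + 0.26·h(state 4)
h(state 4) = 0.24·0 + 0.24·h(state 2) + 0.18·1 + 0.34·h(state 4)
Solving: h(state 2) = 0.5437, h(state 4) = 0.4704.
Starting from state 4, the probability is 0.4704.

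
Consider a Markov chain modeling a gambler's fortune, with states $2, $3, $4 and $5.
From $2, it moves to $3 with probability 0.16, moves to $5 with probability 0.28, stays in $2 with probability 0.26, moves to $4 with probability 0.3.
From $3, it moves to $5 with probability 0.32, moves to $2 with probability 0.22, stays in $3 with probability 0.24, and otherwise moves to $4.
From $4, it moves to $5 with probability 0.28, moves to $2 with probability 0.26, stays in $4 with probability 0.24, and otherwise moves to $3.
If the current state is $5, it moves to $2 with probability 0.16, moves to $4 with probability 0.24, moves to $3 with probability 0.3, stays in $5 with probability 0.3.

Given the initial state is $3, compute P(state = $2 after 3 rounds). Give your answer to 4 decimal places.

0.2209

Propagate the distribution vector 3 rounds from $3.
After 0 rounds: (0.0000, 1.0000, 0.0000, 0.0000)
After 1 round: (0.2200, 0.2400, 0.2200, 0.3200)
After 2 rounds: (0.2184, 0.2372, 0.2484, 0.2960)
After 3 rounds: (0.2209, 0.2353, 0.2484, 0.2954)
P(in $2 after 3 rounds) = 0.2209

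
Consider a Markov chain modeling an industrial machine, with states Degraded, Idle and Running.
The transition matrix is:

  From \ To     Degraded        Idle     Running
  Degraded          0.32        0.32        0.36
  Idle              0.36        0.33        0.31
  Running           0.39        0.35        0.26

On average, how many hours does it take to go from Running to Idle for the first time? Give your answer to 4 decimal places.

Let t(s) be the expected number of hours to first reach Idle from state s, with t(Idle) = 0. Conditioning on the first hour:
t(Degraded) = 1 + 0.32·t(Degraded) + 0.36·t(Running)
t(Running) = 1 + 0.39·t(Degraded) + 0.26·t(Running)
Solving: t(Degraded) = 3.0320, t(Running) = 2.9493.
Expected hours from Running to Idle: 2.9493.

2.9493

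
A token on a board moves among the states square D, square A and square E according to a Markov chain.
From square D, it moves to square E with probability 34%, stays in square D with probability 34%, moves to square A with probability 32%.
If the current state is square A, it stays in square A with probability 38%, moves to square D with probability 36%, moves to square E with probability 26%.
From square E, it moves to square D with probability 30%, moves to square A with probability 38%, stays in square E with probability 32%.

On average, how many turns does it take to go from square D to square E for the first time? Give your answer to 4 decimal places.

Let t(s) be the expected number of turns to first reach square E from state s, with t(square E) = 0. Conditioning on the first turn:
t(square D) = 1 + 0.34·t(square D) + 0.32·t(square A)
t(square A) = 1 + 0.36·t(square D) + 0.38·t(square A)
Solving: t(square D) = 3.1973, t(square A) = 3.4694.
Expected turns from square D to square E: 3.1973.

3.1973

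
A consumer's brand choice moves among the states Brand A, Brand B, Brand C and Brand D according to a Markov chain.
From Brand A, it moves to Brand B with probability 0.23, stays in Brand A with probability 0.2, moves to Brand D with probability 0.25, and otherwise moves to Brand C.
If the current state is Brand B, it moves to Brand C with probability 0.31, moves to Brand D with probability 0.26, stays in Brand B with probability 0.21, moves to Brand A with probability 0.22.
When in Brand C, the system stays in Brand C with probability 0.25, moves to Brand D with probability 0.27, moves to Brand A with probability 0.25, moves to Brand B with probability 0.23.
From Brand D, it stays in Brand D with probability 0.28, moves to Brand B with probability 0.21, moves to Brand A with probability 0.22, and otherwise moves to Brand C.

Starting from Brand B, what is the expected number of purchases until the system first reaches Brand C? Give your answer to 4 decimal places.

3.2584

Let t(s) be the expected number of purchases to first reach Brand C from state s, with t(Brand C) = 0. Conditioning on the first purchase:
t(Brand A) = 1 + 0.2·t(Brand A) + 0.23·t(Brand B) + 0.25·t(Brand D)
t(Brand B) = 1 + 0.22·t(Brand A) + 0.21·t(Brand B) + 0.26·t(Brand D)
t(Brand D) = 1 + 0.22·t(Brand A) + 0.21·t(Brand B) + 0.28·t(Brand D)
Solving: t(Brand A) = 3.2258, t(Brand B) = 3.2584, t(Brand D) = 3.3249.
Expected purchases from Brand B to Brand C: 3.2584.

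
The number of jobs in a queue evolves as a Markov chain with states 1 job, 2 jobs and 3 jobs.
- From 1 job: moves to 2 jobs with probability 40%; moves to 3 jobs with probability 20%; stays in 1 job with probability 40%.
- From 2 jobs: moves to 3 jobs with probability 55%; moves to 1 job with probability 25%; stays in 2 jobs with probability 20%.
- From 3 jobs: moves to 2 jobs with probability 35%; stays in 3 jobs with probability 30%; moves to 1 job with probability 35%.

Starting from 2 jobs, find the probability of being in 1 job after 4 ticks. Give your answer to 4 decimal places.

0.3350

Propagate the distribution vector 4 ticks from 2 jobs.
After 0 ticks: (0.0000, 1.0000, 0.0000)
After 1 tick: (0.2500, 0.2000, 0.5500)
After 2 ticks: (0.3425, 0.3325, 0.3250)
After 3 ticks: (0.3339, 0.3173, 0.3489)
After 4 ticks: (0.3350, 0.3191, 0.3459)
P(in 1 job after 4 ticks) = 0.3350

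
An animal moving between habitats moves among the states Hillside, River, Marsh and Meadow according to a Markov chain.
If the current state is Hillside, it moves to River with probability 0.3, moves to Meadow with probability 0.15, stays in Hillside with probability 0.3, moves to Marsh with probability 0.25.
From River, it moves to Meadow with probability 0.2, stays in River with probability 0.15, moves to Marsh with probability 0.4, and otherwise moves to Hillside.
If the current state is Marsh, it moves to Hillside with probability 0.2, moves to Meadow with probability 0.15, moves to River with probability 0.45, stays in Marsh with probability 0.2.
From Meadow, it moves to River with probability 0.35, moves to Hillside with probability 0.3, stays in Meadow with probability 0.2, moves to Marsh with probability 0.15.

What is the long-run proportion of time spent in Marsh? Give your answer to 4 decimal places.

Let the stationary distribution be π with π = πP and π_1 + π_2 + π_3 + π_4 = 1.
π_1 = 0.3·π_1 + 0.25·π_2 + 0.2·π_3 + 0.3·π_4
π_2 = 0.3·π_1 + 0.15·π_2 + 0.45·π_3 + 0.35·π_4
π_3 = 0.25·π_1 + 0.4·π_2 + 0.2·π_3 + 0.15·π_4
Solving with the normalization constraint gives π = (0.2584, 0.3030, 0.2648, 0.1738).
So the stationary probability of Marsh is 0.2648.

0.2648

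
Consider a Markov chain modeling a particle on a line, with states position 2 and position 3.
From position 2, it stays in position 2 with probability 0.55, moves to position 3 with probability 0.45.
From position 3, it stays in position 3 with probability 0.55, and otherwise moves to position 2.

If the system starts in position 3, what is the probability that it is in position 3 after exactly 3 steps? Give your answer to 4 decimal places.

0.5005

Propagate the distribution vector 3 steps from position 3.
After 0 steps: (0.0000, 1.0000)
After 1 step: (0.4500, 0.5500)
After 2 steps: (0.4950, 0.5050)
After 3 steps: (0.4995, 0.5005)
P(in position 3 after 3 steps) = 0.5005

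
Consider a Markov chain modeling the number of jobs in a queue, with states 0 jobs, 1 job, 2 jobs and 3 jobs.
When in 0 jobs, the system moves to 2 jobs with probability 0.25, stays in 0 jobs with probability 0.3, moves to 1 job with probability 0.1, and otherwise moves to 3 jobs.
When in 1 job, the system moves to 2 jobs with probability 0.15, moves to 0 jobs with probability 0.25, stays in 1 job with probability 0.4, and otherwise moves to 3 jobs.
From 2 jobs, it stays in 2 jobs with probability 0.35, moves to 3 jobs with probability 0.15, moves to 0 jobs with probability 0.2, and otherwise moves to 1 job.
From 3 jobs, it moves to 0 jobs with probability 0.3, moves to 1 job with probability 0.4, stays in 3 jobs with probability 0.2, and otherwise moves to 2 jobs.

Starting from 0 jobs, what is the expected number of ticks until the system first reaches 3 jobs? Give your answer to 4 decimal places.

Let t(s) be the expected number of ticks to first reach 3 jobs from state s, with t(3 jobs) = 0. Conditioning on the first tick:
t(0 jobs) = 1 + 0.3·t(0 jobs) + 0.1·t(1 job) + 0.25·t(2 jobs)
t(1 job) = 1 + 0.25·t(0 jobs) + 0.4·t(1 job) + 0.15·t(2 jobs)
t(2 jobs) = 1 + 0.2·t(0 jobs) + 0.3·t(1 job) + 0.35·t(2 jobs)
Solving: t(0 jobs) = 3.7464, t(1 job) = 4.4092, t(2 jobs) = 4.7262.
Expected ticks from 0 jobs to 3 jobs: 3.7464.

3.7464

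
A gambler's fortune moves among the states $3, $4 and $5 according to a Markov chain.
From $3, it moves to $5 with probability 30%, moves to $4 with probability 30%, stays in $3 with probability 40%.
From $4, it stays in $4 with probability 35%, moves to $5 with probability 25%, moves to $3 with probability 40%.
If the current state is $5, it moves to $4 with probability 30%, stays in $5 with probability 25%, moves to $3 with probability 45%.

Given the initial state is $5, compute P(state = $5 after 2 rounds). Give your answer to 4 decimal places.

0.2725

Sum over the intermediate state after 1 round:
P = P($5→$3)·P($3→$5) + P($5→$4)·P($4→$5) + P($5→$5)·P($5→$5)
  = 0.45×0.3 + 0.3×0.25 + 0.25×0.25
  = 0.1350 + 0.0750 + 0.0625 = 0.2725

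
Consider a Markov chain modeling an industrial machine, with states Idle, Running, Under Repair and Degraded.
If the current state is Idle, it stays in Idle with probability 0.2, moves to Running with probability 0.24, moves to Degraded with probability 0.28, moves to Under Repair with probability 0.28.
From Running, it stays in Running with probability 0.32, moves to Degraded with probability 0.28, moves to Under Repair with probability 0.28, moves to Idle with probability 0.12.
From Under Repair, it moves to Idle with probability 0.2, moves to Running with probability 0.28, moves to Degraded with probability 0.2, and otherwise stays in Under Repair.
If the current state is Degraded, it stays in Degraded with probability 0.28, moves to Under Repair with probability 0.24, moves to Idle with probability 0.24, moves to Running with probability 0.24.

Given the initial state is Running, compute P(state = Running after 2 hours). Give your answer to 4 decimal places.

Propagate the distribution vector 2 hours from Running.
After 0 hours: (0.0000, 1.0000, 0.0000, 0.0000)
After 1 hour: (0.1200, 0.3200, 0.2800, 0.2800)
After 2 hours: (0.1856, 0.2768, 0.2800, 0.2576)
P(in Running after 2 hours) = 0.2768

0.2768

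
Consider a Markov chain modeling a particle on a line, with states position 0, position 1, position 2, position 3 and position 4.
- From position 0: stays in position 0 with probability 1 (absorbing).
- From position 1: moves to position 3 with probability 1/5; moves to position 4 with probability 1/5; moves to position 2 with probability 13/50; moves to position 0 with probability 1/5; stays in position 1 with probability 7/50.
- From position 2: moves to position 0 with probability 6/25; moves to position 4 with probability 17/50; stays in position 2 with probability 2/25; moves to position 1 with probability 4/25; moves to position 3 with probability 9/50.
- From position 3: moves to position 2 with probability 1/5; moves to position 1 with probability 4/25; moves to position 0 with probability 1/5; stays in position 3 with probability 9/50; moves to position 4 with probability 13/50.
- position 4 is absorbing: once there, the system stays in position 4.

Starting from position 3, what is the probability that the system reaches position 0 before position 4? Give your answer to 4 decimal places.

Let h(s) be the probability of absorption at position 0 starting from transient state s. Then h(position 0) = 1 and h(position 4) = 0. By first-step analysis:
h(position 1) = 0.2·1 + 0.14·h(position 1) + 0.26·h(position 2) + 0.2·h(position 3) + 0.2·0
h(position 2) = 0.24·1 + 0.16·h(position 1) + 0.08·h(position 2) + 0.18·h(position 3) + 0.34·0
h(position 3) = 0.2·1 + 0.16·h(position 1) + 0.2·h(position 2) + 0.18·h(position 3) + 0.26·0
Solving: h(position 1) = 0.4638, h(position 2) = 0.4273, h(position 3) = 0.4386.
Starting from position 3, the probability is 0.4386.

0.4386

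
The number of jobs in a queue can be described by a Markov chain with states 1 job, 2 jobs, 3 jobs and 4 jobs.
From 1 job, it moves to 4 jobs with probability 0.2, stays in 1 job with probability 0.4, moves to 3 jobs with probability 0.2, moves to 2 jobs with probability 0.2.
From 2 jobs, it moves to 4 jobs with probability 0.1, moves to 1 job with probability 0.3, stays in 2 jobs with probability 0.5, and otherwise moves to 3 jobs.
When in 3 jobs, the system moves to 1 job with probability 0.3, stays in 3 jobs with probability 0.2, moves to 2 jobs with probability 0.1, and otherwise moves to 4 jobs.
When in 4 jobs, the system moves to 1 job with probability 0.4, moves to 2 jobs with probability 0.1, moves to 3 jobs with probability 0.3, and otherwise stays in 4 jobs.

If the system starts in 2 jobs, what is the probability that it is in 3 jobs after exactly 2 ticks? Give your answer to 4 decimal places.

0.1600

Propagate the distribution vector 2 ticks from 2 jobs.
After 0 ticks: (0.0000, 1.0000, 0.0000, 0.0000)
After 1 tick: (0.3000, 0.5000, 0.1000, 0.1000)
After 2 ticks: (0.3400, 0.3300, 0.1600, 0.1700)
P(in 3 jobs after 2 ticks) = 0.1600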